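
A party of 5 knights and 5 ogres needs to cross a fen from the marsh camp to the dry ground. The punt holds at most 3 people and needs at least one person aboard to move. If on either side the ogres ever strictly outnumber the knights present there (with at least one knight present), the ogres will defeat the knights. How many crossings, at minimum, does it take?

11

Counting alone: each trip to the dry ground takes at most 3 across and each return brings at least 1 back, so after t trips out (and t−1 returns) at most 3t − (t−1) of the 10 are across; that first reaches 10 at t = 5, so at least 9 crossings are needed.
The safety rule pushes this higher. Following every safe sequence of crossings, the most of the 10 that can be at the dry ground as the punt arrives there on crossing 9 is 9 — never all 10.
So no plan with fewer than 11 crossings exists, and this one achieves 11:
1. 2 ogres → the dry ground.  (the marsh camp: 5K 3O; the dry ground: 0K 2O)
2. 1 ogre ← the marsh camp.  (the marsh camp: 5K 4O; the dry ground: 0K 1O)
3. 3 ogres → the dry ground.  (the marsh camp: 5K 1O; the dry ground: 0K 4O)
4. 1 ogre ← the marsh camp.  (the marsh camp: 5K 2O; the dry ground: 0K 3O)
5. 3 knights → the dry ground.  (the marsh camp: 2K 2O; the dry ground: 3K 3O)
6. 1 knight and 1 ogre ← the marsh camp.  (the marsh camp: 3K 3O; the dry ground: 2K 2O)
7. 3 knights → the dry ground.  (the marsh camp: 0K 3O; the dry ground: 5K 2O)
8. 1 ogre ← the marsh camp.  (the marsh camp: 0K 4O; the dry ground: 5K 1O)
9. 2 ogres → the dry ground.  (the marsh camp: 0K 2O; the dry ground: 5K 3O)
10. 1 ogre ← the marsh camp.  (the marsh camp: 0K 3O; the dry ground: 5K 2O)
11. 3 ogres → the dry ground.  (the marsh camp: 0K 0O; the dry ground: 5K 5O)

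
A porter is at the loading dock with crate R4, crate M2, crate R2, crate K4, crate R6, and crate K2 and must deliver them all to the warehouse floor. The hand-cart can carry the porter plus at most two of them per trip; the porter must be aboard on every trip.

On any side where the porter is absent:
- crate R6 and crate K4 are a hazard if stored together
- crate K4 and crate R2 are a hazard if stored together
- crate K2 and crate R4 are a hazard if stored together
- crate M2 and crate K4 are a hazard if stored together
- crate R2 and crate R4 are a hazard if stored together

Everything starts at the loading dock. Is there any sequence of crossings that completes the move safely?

1. Porter goes to the warehouse floor with crate K4 and crate R4.  [the loading dock: crate K2, crate M2, crate R2, crate R6 | the warehouse floor: crate K4, crate R4]
2. Porter goes back to the loading dock alone.  [the loading dock: crate K2, crate M2, crate R2, crate R6 | the warehouse floor: crate K4, crate R4]
3. Porter goes to the warehouse floor with crate M2 and crate R2.  [the loading dock: crate K2, crate R6 | the warehouse floor: crate K4, crate M2, crate R2, crate R4]
4. Porter goes back to the loading dock with crate K4 and crate R4.  [the loading dock: crate K2, crate K4, crate R4, crate R6 | the warehouse floor: crate M2, crate R2]
5. Porter goes to the warehouse floor with crate K2 and crate R6.  [the loading dock: crate K4, crate R4 | the warehouse floor: crate K2, crate M2, crate R2, crate R6]
6. Porter goes back to the loading dock alone.  [the loading dock: crate K4, crate R4 | the warehouse floor: crate K2, crate M2, crate R2, crate R6]
7. Porter goes to the warehouse floor with crate K4 and crate R4.  [the loading dock: — | the warehouse floor: crate K2, crate K4, crate M2, crate R2, crate R4, crate R6]

Yes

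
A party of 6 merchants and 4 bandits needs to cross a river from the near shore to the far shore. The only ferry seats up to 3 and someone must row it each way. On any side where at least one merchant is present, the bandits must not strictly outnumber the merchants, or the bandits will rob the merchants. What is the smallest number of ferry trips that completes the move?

9

Counting alone: each trip to the far shore takes at most 3 across and each return brings at least 1 back, so after t trips out (and t−1 returns) at most 3t − (t−1) of the 10 are across; that first reaches 10 at t = 5, so at least 9 crossings are needed.
The plan below uses exactly 9 crossings, so it is optimal:
1. 2 bandits → the far shore.  (the near shore: 6M 2B; the far shore: 0M 2B)
2. 1 bandit ← the near shore.  (the near shore: 6M 3B; the far shore: 0M 1B)
3. 3 bandits → the far shore.  (the near shore: 6M 0B; the far shore: 0M 4B)
4. 1 bandit ← the near shore.  (the near shore: 6M 1B; the far shore: 0M 3B)
5. 3 merchants → the far shore.  (the near shore: 3M 1B; the far shore: 3M 3B)
6. 1 bandit ← the near shore.  (the near shore: 3M 2B; the far shore: 3M 2B)
7. 1 merchant and 2 bandits → the far shore.  (the near shore: 2M 0B; the far shore: 4M 4B)
8. 1 bandit ← the near shore.  (the near shore: 2M 1B; the far shore: 4M 3B)
9. 2 merchants and 1 bandit → the far shore.  (the near shore: 0M 0B; the far shore: 6M 4B)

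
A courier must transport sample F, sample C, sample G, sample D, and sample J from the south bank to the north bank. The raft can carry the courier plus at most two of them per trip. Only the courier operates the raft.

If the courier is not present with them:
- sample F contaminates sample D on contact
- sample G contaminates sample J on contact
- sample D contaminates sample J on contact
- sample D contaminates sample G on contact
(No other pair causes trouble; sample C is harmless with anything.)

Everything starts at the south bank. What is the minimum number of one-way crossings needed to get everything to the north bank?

Counting alone: the courier can take at most 2 across per trip to the north bank, so moving all 5 needs at least 3 loaded trips out, with a return between consecutive ones — at least 5 crossings.
The safety rule pushes this higher. Following every safe sequence of crossings, the most of the 5 that can be at the north bank as the raft arrives there on crossing 5 is 4 — never all 5.
So no plan with fewer than 7 crossings exists, and this one achieves 7:
1. Courier goes to the north bank with sample D and sample G.
2. Courier goes back to the south bank with sample G.
3. Courier goes to the north bank with sample F and sample G.
4. Courier goes back to the south bank with sample D.
5. Courier goes to the north bank with sample C and sample D.
6. Courier goes back to the south bank with sample D.
7. Courier goes to the north bank with sample D and sample J.

7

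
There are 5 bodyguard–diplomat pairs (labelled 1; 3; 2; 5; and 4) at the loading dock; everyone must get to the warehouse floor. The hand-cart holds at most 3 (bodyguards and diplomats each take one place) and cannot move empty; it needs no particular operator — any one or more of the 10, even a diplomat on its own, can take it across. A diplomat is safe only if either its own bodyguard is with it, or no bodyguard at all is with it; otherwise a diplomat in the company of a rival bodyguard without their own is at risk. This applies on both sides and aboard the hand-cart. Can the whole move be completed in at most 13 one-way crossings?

Yes — this plan uses 11 crossings (≤ 13):
1. bodyguard 1 and diplomat 1 cross → the warehouse floor.
2. bodyguard 1 crosses ← the loading dock.
3. diplomat 2, diplomat 3, and diplomat 5 cross → the warehouse floor.
4. diplomat 1 crosses ← the loading dock.
5. bodyguard 2, bodyguard 3, and bodyguard 5 cross → the warehouse floor.
6. bodyguard 3 and diplomat 3 cross ← the loading dock.
7. bodyguard 1, bodyguard 3, and bodyguard 4 cross → the warehouse floor.
8. diplomat 2 crosses ← the loading dock.
9. diplomat 1 and diplomat 3 cross → the warehouse floor.
10. diplomat 1 crosses ← the loading dock.
11. diplomat 1, diplomat 2, and diplomat 4 cross → the warehouse floor.

Yes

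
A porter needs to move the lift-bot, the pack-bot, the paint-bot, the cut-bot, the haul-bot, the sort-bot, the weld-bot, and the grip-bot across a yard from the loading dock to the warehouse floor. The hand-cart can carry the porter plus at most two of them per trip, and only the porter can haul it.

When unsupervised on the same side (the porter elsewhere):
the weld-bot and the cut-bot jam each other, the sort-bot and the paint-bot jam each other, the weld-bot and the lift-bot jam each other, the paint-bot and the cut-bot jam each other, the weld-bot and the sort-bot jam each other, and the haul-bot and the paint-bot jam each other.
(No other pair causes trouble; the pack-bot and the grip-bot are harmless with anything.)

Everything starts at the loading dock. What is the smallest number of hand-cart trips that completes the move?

9

Counting alone: the porter can take at most 2 across per trip to the warehouse floor, so moving all 8 needs at least 4 loaded trips out, with a return between consecutive ones — at least 7 crossings.
The safety rule pushes this higher. Following every safe sequence of crossings, the most of the 8 that can be at the warehouse floor as the hand-cart arrives there on crossing 7 is 6 — never all 8.
So no plan with fewer than 9 crossings exists, and this one achieves 9:
1. Porter goes to the warehouse floor with the paint-bot and the weld-bot.  [the loading dock: the cut-bot, the grip-bot, the haul-bot, the lift-bot, the pack-bot, the sort-bot | the warehouse floor: the paint-bot, the weld-bot]
2. Porter goes back to the loading dock alone.  [the loading dock: the cut-bot, the grip-bot, the haul-bot, the lift-bot, the pack-bot, the sort-bot | the warehouse floor: the paint-bot, the weld-bot]
3. Porter goes to the warehouse floor with the lift-bot and the pack-bot.  [the loading dock: the cut-bot, the grip-bot, the haul-bot, the sort-bot | the warehouse floor: the lift-bot, the pack-bot, the paint-bot, the weld-bot]
4. Porter goes back to the loading dock with the weld-bot.  [the loading dock: the cut-bot, the grip-bot, the haul-bot, the sort-bot, the weld-bot | the warehouse floor: the lift-bot, the pack-bot, the paint-bot]
5. Porter goes to the warehouse floor with the cut-bot and the sort-bot.  [the loading dock: the grip-bot, the haul-bot, the weld-bot | the warehouse floor: the cut-bot, the lift-bot, the pack-bot, the paint-bot, the sort-bot]
6. Porter goes back to the loading dock with the paint-bot.  [the loading dock: the grip-bot, the haul-bot, the paint-bot, the weld-bot | the warehouse floor: the cut-bot, the lift-bot, the pack-bot, the sort-bot]
7. Porter goes to the warehouse floor with the grip-bot and the haul-bot.  [the loading dock: the paint-bot, the weld-bot | the warehouse floor: the cut-bot, the grip-bot, the haul-bot, the lift-bot, the pack-bot, the sort-bot]
8. Porter goes back to the loading dock alone.  [the loading dock: the paint-bot, the weld-bot | the warehouse floor: the cut-bot, the grip-bot, the haul-bot, the lift-bot, the pack-bot, the sort-bot]
9. Porter goes to the warehouse floor with the paint-bot and the weld-bot.  [the loading dock: — | the warehouse floor: the cut-bot, the grip-bot, the haul-bot, the lift-bot, the pack-bot, the paint-bot, the sort-bot, the weld-bot]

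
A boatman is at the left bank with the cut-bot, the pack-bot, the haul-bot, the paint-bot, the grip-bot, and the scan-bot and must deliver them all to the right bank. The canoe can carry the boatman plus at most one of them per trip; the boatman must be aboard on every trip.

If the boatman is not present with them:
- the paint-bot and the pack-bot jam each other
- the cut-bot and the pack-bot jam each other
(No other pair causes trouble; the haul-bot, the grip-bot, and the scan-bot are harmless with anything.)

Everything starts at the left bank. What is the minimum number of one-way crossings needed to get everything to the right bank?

13

Counting alone: the boatman can take at most 1 across per trip to the right bank, so moving all 6 needs at least 6 loaded trips out, with a return between consecutive ones — at least 11 crossings.
The safety rule pushes this higher. Following every safe sequence of crossings, the most of the 6 that can be at the right bank as the canoe arrives there on crossing 11 is 5 — never all 6.
So no plan with fewer than 13 crossings exists, and this one achieves 13:
1. Boatman goes to the right bank with the pack-bot.  [the left bank: the cut-bot, the grip-bot, the haul-bot, the paint-bot, the scan-bot | the right bank: the pack-bot]
2. Boatman goes back to the left bank alone.  [the left bank: the cut-bot, the grip-bot, the haul-bot, the paint-bot, the scan-bot | the right bank: the pack-bot]
3. Boatman goes to the right bank with the cut-bot.  [the left bank: the grip-bot, the haul-bot, the paint-bot, the scan-bot | the right bank: the cut-bot, the pack-bot]
4. Boatman goes back to the left bank with the pack-bot.  [the left bank: the grip-bot, the haul-bot, the pack-bot, the paint-bot, the scan-bot | the right bank: the cut-bot]
5. Boatman goes to the right bank with the paint-bot.  [the left bank: the grip-bot, the haul-bot, the pack-bot, the scan-bot | the right bank: the cut-bot, the paint-bot]
6. Boatman goes back to the left bank alone.  [the left bank: the grip-bot, the haul-bot, the pack-bot, the scan-bot | the right bank: the cut-bot, the paint-bot]
7. Boatman goes to the right bank with the haul-bot.  [the left bank: the grip-bot, the pack-bot, the scan-bot | the right bank: the cut-bot, the haul-bot, the paint-bot]
8. Boatman goes back to the left bank alone.  [the left bank: the grip-bot, the pack-bot, the scan-bot | the right bank: the cut-bot, the haul-bot, the paint-bot]
9. Boatman goes to the right bank with the grip-bot.  [the left bank: the pack-bot, the scan-bot | the right bank: the cut-bot, the grip-bot, the haul-bot, the paint-bot]
10. Boatman goes back to the left bank alone.  [the left bank: the pack-bot, the scan-bot | the right bank: the cut-bot, the grip-bot, the haul-bot, the paint-bot]
11. Boatman goes to the right bank with the scan-bot.  [the left bank: the pack-bot | the right bank: the cut-bot, the grip-bot, the haul-bot, the paint-bot, the scan-bot]
12. Boatman goes back to the left bank alone.  [the left bank: the pack-bot | the right bank: the cut-bot, the grip-bot, the haul-bot, the paint-bot, the scan-bot]
13. Boatman goes to the right bank with the pack-bot.  [the left bank: — | the right bank: the cut-bot, the grip-bot, the haul-bot, the pack-bot, the paint-bot, the scan-bot]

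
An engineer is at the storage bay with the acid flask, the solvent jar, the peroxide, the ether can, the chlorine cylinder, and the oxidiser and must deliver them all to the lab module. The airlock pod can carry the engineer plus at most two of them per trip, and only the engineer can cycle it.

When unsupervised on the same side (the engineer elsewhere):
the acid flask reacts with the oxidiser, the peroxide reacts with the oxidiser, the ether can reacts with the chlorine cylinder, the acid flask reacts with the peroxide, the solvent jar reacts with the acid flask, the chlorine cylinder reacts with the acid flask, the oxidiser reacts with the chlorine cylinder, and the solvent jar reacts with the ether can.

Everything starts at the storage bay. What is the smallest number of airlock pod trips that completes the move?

impossible

Whatever the first load, the items left behind include a forbidden pair without the engineer. No opening move is safe, so no plan exists.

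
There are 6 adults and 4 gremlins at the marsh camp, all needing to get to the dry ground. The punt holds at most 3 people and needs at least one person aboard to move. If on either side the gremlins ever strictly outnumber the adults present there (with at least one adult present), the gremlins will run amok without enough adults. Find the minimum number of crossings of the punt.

Counting alone: each trip to the dry ground takes at most 3 across and each return brings at least 1 back, so after t trips out (and t−1 returns) at most 3t − (t−1) of the 10 are across; that first reaches 10 at t = 5, so at least 9 crossings are needed.
The plan below uses exactly 9 crossings, so it is optimal:
1. 2 gremlins → the dry ground.  (the marsh camp: 6A 2G; the dry ground: 0A 2G)
2. 1 gremlin ← the marsh camp.  (the marsh camp: 6A 3G; the dry ground: 0A 1G)
3. 3 gremlins → the dry ground.  (the marsh camp: 6A 0G; the dry ground: 0A 4G)
4. 1 gremlin ← the marsh camp.  (the marsh camp: 6A 1G; the dry ground: 0A 3G)
5. 3 adults → the dry ground.  (the marsh camp: 3A 1G; the dry ground: 3A 3G)
6. 1 gremlin ← the marsh camp.  (the marsh camp: 3A 2G; the dry ground: 3A 2G)
7. 1 adult and 2 gremlins → the dry ground.  (the marsh camp: 2A 0G; the dry ground: 4A 4G)
8. 1 gremlin ← the marsh camp.  (the marsh camp: 2A 1G; the dry ground: 4A 3G)
9. 2 adults and 1 gremlin → the dry ground.  (the marsh camp: 0A 0G; the dry ground: 6A 4G)

9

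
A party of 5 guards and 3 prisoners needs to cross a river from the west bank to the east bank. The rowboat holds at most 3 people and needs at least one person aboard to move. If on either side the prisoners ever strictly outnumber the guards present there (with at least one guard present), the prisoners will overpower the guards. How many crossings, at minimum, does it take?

7

Counting alone: each trip to the east bank takes at most 3 across and each return brings at least 1 back, so after t trips out (and t−1 returns) at most 3t − (t−1) of the 8 are across; that first reaches 8 at t = 4, so at least 7 crossings are needed.
The plan below uses exactly 7 crossings, so it is optimal:
1. 2 prisoners → the east bank.  (the west bank: 5G 1P; the east bank: 0G 2P)
2. 1 prisoner ← the west bank.  (the west bank: 5G 2P; the east bank: 0G 1P)
3. 2 guards and 1 prisoner → the east bank.  (the west bank: 3G 1P; the east bank: 2G 2P)
4. 1 prisoner ← the west bank.  (the west bank: 3G 2P; the east bank: 2G 1P)
5. 1 guard and 2 prisoners → the east bank.  (the west bank: 2G 0P; the east bank: 3G 3P)
6. 1 prisoner ← the west bank.  (the west bank: 2G 1P; the east bank: 3G 2P)
7. 2 guards and 1 prisoner → the east bank.  (the west bank: 0G 0P; the east bank: 5G 3P)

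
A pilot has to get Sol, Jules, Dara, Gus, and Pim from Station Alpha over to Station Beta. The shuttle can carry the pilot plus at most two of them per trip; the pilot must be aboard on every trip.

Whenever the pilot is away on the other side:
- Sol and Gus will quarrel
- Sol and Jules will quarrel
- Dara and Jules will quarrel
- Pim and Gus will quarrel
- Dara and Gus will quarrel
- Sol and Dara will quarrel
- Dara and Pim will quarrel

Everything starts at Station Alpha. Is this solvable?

No

Whatever the first load, the items left behind include a forbidden pair without the pilot. No opening move is safe, so no plan exists.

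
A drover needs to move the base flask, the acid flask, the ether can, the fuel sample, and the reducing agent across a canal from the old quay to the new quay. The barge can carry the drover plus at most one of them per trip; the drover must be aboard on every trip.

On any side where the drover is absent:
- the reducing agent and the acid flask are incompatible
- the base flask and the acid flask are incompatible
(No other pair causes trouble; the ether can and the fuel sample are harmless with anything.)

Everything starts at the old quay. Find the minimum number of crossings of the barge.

Counting alone: the drover can take at most 1 across per trip to the new quay, so moving all 5 needs at least 5 loaded trips out, with a return between consecutive ones — at least 9 crossings.
The safety rule pushes this higher. Following every safe sequence of crossings, the most of the 5 that can be at the new quay as the barge arrives there on crossing 9 is 4 — never all 5.
So no plan with fewer than 11 crossings exists, and this one achieves 11:
1. Drover goes to the new quay with the acid flask.
2. Drover goes back to the old quay alone.
3. Drover goes to the new quay with the base flask.
4. Drover goes back to the old quay with the acid flask.
5. Drover goes to the new quay with the reducing agent.
6. Drover goes back to the old quay alone.
7. Drover goes to the new quay with the ether can.
8. Drover goes back to the old quay alone.
9. Drover goes to the new quay with the fuel sample.
10. Drover goes back to the old quay alone.
11. Drover goes to the new quay with the acid flask.

11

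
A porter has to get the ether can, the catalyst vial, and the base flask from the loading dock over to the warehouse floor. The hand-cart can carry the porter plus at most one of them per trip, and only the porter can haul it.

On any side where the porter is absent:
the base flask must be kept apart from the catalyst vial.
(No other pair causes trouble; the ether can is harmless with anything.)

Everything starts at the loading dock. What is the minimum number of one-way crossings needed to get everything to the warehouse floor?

5

Counting alone: the porter can take at most 1 across per trip to the warehouse floor, so moving all 3 needs at least 3 loaded trips out, with a return between consecutive ones — at least 5 crossings.
The plan below uses exactly 5 crossings, so it is optimal:
1. Porter goes to the warehouse floor with the catalyst vial.  [the loading dock: the base flask, the ether can | the warehouse floor: the catalyst vial]
2. Porter goes back to the loading dock alone.  [the loading dock: the base flask, the ether can | the warehouse floor: the catalyst vial]
3. Porter goes to the warehouse floor with the ether can.  [the loading dock: the base flask | the warehouse floor: the catalyst vial, the ether can]
4. Porter goes back to the loading dock alone.  [the loading dock: the base flask | the warehouse floor: the catalyst vial, the ether can]
5. Porter goes to the warehouse floor with the base flask.  [the loading dock: — | the warehouse floor: the base flask, the catalyst vial, the ether can]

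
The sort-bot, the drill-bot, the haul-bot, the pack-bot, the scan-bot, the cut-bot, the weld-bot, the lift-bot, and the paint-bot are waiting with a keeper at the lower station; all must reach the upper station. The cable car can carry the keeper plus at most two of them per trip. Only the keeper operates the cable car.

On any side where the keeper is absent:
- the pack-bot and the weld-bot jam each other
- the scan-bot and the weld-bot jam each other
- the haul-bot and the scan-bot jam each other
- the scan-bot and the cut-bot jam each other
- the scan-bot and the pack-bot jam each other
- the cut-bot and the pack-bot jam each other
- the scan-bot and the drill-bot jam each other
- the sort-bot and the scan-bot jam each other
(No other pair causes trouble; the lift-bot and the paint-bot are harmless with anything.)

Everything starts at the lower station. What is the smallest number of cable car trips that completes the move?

15

Counting alone: the keeper can take at most 2 across per trip to the upper station, so moving all 9 needs at least 5 loaded trips out, with a return between consecutive ones — at least 9 crossings.
The safety rule pushes this higher. Following every safe sequence of crossings, the most of the 9 that can be at the upper station as the cable car arrives there on crossings 9, 11, 13 is 6, 7, 8 respectively — never all 9.
So no plan with fewer than 15 crossings exists, and this one achieves 15:
1. Keeper goes to the upper station with the pack-bot and the scan-bot.  [the lower station: the cut-bot, the drill-bot, the haul-bot, the lift-bot, the paint-bot, the sort-bot, the weld-bot | the upper station: the pack-bot, the scan-bot]
2. Keeper goes back to the lower station with the pack-bot.  [the lower station: the cut-bot, the drill-bot, the haul-bot, the lift-bot, the pack-bot, the paint-bot, the sort-bot, the weld-bot | the upper station: the scan-bot]
3. Keeper goes to the upper station with the pack-bot and the sort-bot.  [the lower station: the cut-bot, the drill-bot, the haul-bot, the lift-bot, the paint-bot, the weld-bot | the upper station: the pack-bot, the scan-bot, the sort-bot]
4. Keeper goes back to the lower station with the scan-bot.  [the lower station: the cut-bot, the drill-bot, the haul-bot, the lift-bot, the paint-bot, the scan-bot, the weld-bot | the upper station: the pack-bot, the sort-bot]
5. Keeper goes to the upper station with the drill-bot and the scan-bot.  [the lower station: the cut-bot, the haul-bot, the lift-bot, the paint-bot, the weld-bot | the upper station: the drill-bot, the pack-bot, the scan-bot, the sort-bot]
6. Keeper goes back to the lower station with the scan-bot.  [the lower station: the cut-bot, the haul-bot, the lift-bot, the paint-bot, the scan-bot, the weld-bot | the upper station: the drill-bot, the pack-bot, the sort-bot]
7. Keeper goes to the upper station with the haul-bot and the scan-bot.  [the lower station: the cut-bot, the lift-bot, the paint-bot, the weld-bot | the upper station: the drill-bot, the haul-bot, the pack-bot, the scan-bot, the sort-bot]
8. Keeper goes back to the lower station with the scan-bot.  [the lower station: the cut-bot, the lift-bot, the paint-bot, the scan-bot, the weld-bot | the upper station: the drill-bot, the haul-bot, the pack-bot, the sort-bot]
9. Keeper goes to the upper station with the lift-bot and the scan-bot.  [the lower station: the cut-bot, the paint-bot, the weld-bot | the upper station: the drill-bot, the haul-bot, the lift-bot, the pack-bot, the scan-bot, the sort-bot]
10. Keeper goes back to the lower station with the scan-bot.  [the lower station: the cut-bot, the paint-bot, the scan-bot, the weld-bot | the upper station: the drill-bot, the haul-bot, the lift-bot, the pack-bot, the sort-bot]
11. Keeper goes to the upper station with the paint-bot and the scan-bot.  [the lower station: the cut-bot, the weld-bot | the upper station: the drill-bot, the haul-bot, the lift-bot, the pack-bot, the paint-bot, the scan-bot, the sort-bot]
12. Keeper goes back to the lower station with the scan-bot.  [the lower station: the cut-bot, the scan-bot, the weld-bot | the upper station: the drill-bot, the haul-bot, the lift-bot, the pack-bot, the paint-bot, the sort-bot]
13. Keeper goes to the upper station with the cut-bot and the weld-bot.  [the lower station: the scan-bot | the upper station: the cut-bot, the drill-bot, the haul-bot, the lift-bot, the pack-bot, the paint-bot, the sort-bot, the weld-bot]
14. Keeper goes back to the lower station with the pack-bot.  [the lower station: the pack-bot, the scan-bot | the upper station: the cut-bot, the drill-bot, the haul-bot, the lift-bot, the paint-bot, the sort-bot, the weld-bot]
15. Keeper goes to the upper station with the pack-bot and the scan-bot.  [the lower station: — | the upper station: the cut-bot, the drill-bot, the haul-bot, the lift-bot, the pack-bot, the paint-bot, the scan-bot, the sort-bot, the weld-bot]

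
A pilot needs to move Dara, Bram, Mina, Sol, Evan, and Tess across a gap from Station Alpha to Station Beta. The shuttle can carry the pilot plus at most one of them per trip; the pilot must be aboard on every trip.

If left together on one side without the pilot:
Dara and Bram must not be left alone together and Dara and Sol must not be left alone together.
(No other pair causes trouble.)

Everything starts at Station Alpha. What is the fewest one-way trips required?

13

Counting alone: the pilot can take at most 1 across per trip to Station Beta, so moving all 6 needs at least 6 loaded trips out, with a return between consecutive ones — at least 11 crossings.
The safety rule pushes this higher. Following every safe sequence of crossings, the most of the 6 that can be at Station Beta as the shuttle arrives there on crossing 11 is 5 — never all 6.
So no plan with fewer than 13 crossings exists, and this one achieves 13:
1. Pilot goes to Station Beta with Dara.  [Station Alpha: Bram, Evan, Mina, Sol, Tess | Station Beta: Dara]
2. Pilot goes back to Station Alpha alone.  [Station Alpha: Bram, Evan, Mina, Sol, Tess | Station Beta: Dara]
3. Pilot goes to Station Beta with Bram.  [Station Alpha: Evan, Mina, Sol, Tess | Station Beta: Bram, Dara]
4. Pilot goes back to Station Alpha with Dara.  [Station Alpha: Dara, Evan, Mina, Sol, Tess | Station Beta: Bram]
5. Pilot goes to Station Beta with Sol.  [Station Alpha: Dara, Evan, Mina, Tess | Station Beta: Bram, Sol]
6. Pilot goes back to Station Alpha alone.  [Station Alpha: Dara, Evan, Mina, Tess | Station Beta: Bram, Sol]
7. Pilot goes to Station Beta with Mina.  [Station Alpha: Dara, Evan, Tess | Station Beta: Bram, Mina, Sol]
8. Pilot goes back to Station Alpha alone.  [Station Alpha: Dara, Evan, Tess | Station Beta: Bram, Mina, Sol]
9. Pilot goes to Station Beta with Evan.  [Station Alpha: Dara, Tess | Station Beta: Bram, Evan, Mina, Sol]
10. Pilot goes back to Station Alpha alone.  [Station Alpha: Dara, Tess | Station Beta: Bram, Evan, Mina, Sol]
11. Pilot goes to Station Beta with Tess.  [Station Alpha: Dara | Station Beta: Bram, Evan, Mina, Sol, Tess]
12. Pilot goes back to Station Alpha alone.  [Station Alpha: Dara | Station Beta: Bram, Evan, Mina, Sol, Tess]
13. Pilot goes to Station Beta with Dara.  [Station Alpha: — | Station Beta: Bram, Dara, Evan, Mina, Sol, Tess]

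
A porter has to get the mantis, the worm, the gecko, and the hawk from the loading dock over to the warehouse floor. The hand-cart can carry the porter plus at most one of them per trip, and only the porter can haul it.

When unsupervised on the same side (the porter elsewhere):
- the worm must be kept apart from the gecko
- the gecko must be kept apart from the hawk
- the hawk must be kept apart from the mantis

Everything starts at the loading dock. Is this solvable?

Whatever the first load, the items left behind include a forbidden pair without the porter. No opening move is safe, so no plan exists.

No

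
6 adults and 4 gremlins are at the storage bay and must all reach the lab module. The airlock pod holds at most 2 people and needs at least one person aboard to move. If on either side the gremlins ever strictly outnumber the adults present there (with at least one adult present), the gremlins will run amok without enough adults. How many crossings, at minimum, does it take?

17

Counting alone: each trip to the lab module takes at most 2 across and each return brings at least 1 back, so after t trips out (and t−1 returns) at most 2t − (t−1) of the 10 are across; that first reaches 10 at t = 9, so at least 17 crossings are needed.
The plan below uses exactly 17 crossings, so it is optimal:
1. 2 gremlins → the lab module.  (the storage bay: 6A 2G; the lab module: 0A 2G)
2. 1 gremlin ← the storage bay.  (the storage bay: 6A 3G; the lab module: 0A 1G)
3. 2 gremlins → the lab module.  (the storage bay: 6A 1G; the lab module: 0A 3G)
4. 1 gremlin ← the storage bay.  (the storage bay: 6A 2G; the lab module: 0A 2G)
5. 2 adults → the lab module.  (the storage bay: 4A 2G; the lab module: 2A 2G)
6. 1 gremlin ← the storage bay.  (the storage bay: 4A 3G; the lab module: 2A 1G)
7. 1 adult and 1 gremlin → the lab module.  (the storage bay: 3A 2G; the lab module: 3A 2G)
8. 1 gremlin ← the storage bay.  (the storage bay: 3A 3G; the lab module: 3A 1G)
9. 2 gremlins → the lab module.  (the storage bay: 3A 1G; the lab module: 3A 3G)
10. 1 gremlin ← the storage bay.  (the storage bay: 3A 2G; the lab module: 3A 2G)
11. 1 adult and 1 gremlin → the lab module.  (the storage bay: 2A 1G; the lab module: 4A 3G)
12. 1 gremlin ← the storage bay.  (the storage bay: 2A 2G; the lab module: 4A 2G)
13. 2 gremlins → the lab module.  (the storage bay: 2A 0G; the lab module: 4A 4G)
14. 1 gremlin ← the storage bay.  (the storage bay: 2A 1G; the lab module: 4A 3G)
15. 1 adult and 1 gremlin → the lab module.  (the storage bay: 1A 0G; the lab module: 5A 4G)
16. 1 gremlin ← the storage bay.  (the storage bay: 1A 1G; the lab module: 5A 3G)
17. 1 adult and 1 gremlin → the lab module.  (the storage bay: 0A 0G; the lab module: 6A 4G)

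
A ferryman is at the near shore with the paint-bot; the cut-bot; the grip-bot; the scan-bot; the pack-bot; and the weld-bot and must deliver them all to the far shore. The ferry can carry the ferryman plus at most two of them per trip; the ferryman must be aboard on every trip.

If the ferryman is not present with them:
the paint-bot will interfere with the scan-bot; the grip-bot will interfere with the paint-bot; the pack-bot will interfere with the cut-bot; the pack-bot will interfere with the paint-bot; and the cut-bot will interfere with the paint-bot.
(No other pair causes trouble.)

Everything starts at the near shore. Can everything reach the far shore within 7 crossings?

Counting alone: the ferryman can take at most 2 across per trip to the far shore, so moving all 6 needs at least 3 loaded trips out, with a return between consecutive ones — at least 5 crossings.
The safety rule pushes this higher. Following every safe sequence of crossings, the most of the 6 that can be at the far shore as the ferry arrives there on crossings 5, 7 is 4, 5 respectively — never all 6.
So the move cannot be finished within 7 crossings. (The shortest complete plan takes 9:)
1. Ferryman goes to the far shore with the cut-bot and the paint-bot.  [the near shore: the grip-bot, the pack-bot, the scan-bot, the weld-bot | the far shore: the cut-bot, the paint-bot]
2. Ferryman goes back to the near shore with the paint-bot.  [the near shore: the grip-bot, the pack-bot, the paint-bot, the scan-bot, the weld-bot | the far shore: the cut-bot]
3. Ferryman goes to the far shore with the grip-bot and the paint-bot.  [the near shore: the pack-bot, the scan-bot, the weld-bot | the far shore: the cut-bot, the grip-bot, the paint-bot]
4. Ferryman goes back to the near shore with the paint-bot.  [the near shore: the pack-bot, the paint-bot, the scan-bot, the weld-bot | the far shore: the cut-bot, the grip-bot]
5. Ferryman goes to the far shore with the paint-bot and the scan-bot.  [the near shore: the pack-bot, the weld-bot | the far shore: the cut-bot, the grip-bot, the paint-bot, the scan-bot]
6. Ferryman goes back to the near shore with the paint-bot.  [the near shore: the pack-bot, the paint-bot, the weld-bot | the far shore: the cut-bot, the grip-bot, the scan-bot]
7. Ferryman goes to the far shore with the paint-bot and the weld-bot.  [the near shore: the pack-bot | the far shore: the cut-bot, the grip-bot, the paint-bot, the scan-bot, the weld-bot]
8. Ferryman goes back to the near shore with the paint-bot.  [the near shore: the pack-bot, the paint-bot | the far shore: the cut-bot, the grip-bot, the scan-bot, the weld-bot]
9. Ferryman goes to the far shore with the pack-bot and the paint-bot.  [the near shore: — | the far shore: the cut-bot, the grip-bot, the pack-bot, the paint-bot, the scan-bot, the weld-bot]

No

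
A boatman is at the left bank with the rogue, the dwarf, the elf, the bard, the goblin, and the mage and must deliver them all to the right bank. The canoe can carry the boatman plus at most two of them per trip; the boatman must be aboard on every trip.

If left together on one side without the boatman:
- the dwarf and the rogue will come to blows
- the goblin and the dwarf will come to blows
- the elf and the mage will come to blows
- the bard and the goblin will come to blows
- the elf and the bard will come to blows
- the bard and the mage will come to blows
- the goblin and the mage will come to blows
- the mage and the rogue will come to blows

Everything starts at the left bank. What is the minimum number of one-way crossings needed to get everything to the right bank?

Whatever the first load, the items left behind include a forbidden pair without the boatman. No opening move is safe, so no plan exists.

impossible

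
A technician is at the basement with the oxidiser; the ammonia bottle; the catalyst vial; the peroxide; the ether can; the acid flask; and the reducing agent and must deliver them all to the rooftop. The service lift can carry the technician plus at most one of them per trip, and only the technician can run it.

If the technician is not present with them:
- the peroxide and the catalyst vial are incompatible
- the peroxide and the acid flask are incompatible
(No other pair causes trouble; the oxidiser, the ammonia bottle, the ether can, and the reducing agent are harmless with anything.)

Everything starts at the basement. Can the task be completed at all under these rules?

1. Technician goes to the rooftop with the peroxide.
2. Technician goes back to the basement alone.
3. Technician goes to the rooftop with the oxidiser.
4. Technician goes back to the basement alone.
5. Technician goes to the rooftop with the ammonia bottle.
6. Technician goes back to the basement alone.
7. Technician goes to the rooftop with the catalyst vial.
8. Technician goes back to the basement with the peroxide.
9. Technician goes to the rooftop with the acid flask.
10. Technician goes back to the basement alone.
11. Technician goes to the rooftop with the ether can.
12. Technician goes back to the basement alone.
13. Technician goes to the rooftop with the reducing agent.
14. Technician goes back to the basement alone.
15. Technician goes to the rooftop with the peroxide.

Yes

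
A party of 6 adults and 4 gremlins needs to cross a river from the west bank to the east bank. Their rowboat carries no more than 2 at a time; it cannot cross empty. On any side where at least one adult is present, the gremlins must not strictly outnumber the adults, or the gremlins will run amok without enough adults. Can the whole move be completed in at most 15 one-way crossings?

Counting alone: each trip to the east bank takes at most 2 across and each return brings at least 1 back, so after t trips out (and t−1 returns) at most 2t − (t−1) of the 10 are across; that first reaches 10 at t = 9, so at least 17 crossings are needed.
Since 15 < 17, 15 crossings cannot be enough. (The shortest complete plan in fact takes 17:)
1. 2 gremlins → the east bank.  (the west bank: 6A 2G; the east bank: 0A 2G)
2. 1 gremlin ← the west bank.  (the west bank: 6A 3G; the east bank: 0A 1G)
3. 2 gremlins → the east bank.  (the west bank: 6A 1G; the east bank: 0A 3G)
4. 1 gremlin ← the west bank.  (the west bank: 6A 2G; the east bank: 0A 2G)
5. 2 adults → the east bank.  (the west bank: 4A 2G; the east bank: 2A 2G)
6. 1 gremlin ← the west bank.  (the west bank: 4A 3G; the east bank: 2A 1G)
7. 1 adult and 1 gremlin → the east bank.  (the west bank: 3A 2G; the east bank: 3A 2G)
8. 1 gremlin ← the west bank.  (the west bank: 3A 3G; the east bank: 3A 1G)
9. 2 gremlins → the east bank.  (the west bank: 3A 1G; the east bank: 3A 3G)
10. 1 gremlin ← the west bank.  (the west bank: 3A 2G; the east bank: 3A 2G)
11. 1 adult and 1 gremlin → the east bank.  (the west bank: 2A 1G; the east bank: 4A 3G)
12. 1 gremlin ← the west bank.  (the west bank: 2A 2G; the east bank: 4A 2G)
13. 2 gremlins → the east bank.  (the west bank: 2A 0G; the east bank: 4A 4G)
14. 1 gremlin ← the west bank.  (the west bank: 2A 1G; the east bank: 4A 3G)
15. 1 adult and 1 gremlin → the east bank.  (the west bank: 1A 0G; the east bank: 5A 4G)
16. 1 gremlin ← the west bank.  (the west bank: 1A 1G; the east bank: 5A 3G)
17. 1 adult and 1 gremlin → the east bank.  (the west bank: 0A 0G; the east bank: 6A 4G)

No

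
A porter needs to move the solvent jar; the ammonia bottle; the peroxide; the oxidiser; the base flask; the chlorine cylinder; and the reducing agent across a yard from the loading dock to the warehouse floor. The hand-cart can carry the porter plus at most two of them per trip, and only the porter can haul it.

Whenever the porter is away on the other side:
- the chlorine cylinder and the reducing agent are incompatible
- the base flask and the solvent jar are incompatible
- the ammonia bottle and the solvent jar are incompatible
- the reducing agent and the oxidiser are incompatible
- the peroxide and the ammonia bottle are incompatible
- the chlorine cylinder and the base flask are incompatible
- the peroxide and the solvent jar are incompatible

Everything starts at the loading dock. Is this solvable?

No

Whatever the first load, the items left behind include a forbidden pair without the porter. No opening move is safe, so no plan exists.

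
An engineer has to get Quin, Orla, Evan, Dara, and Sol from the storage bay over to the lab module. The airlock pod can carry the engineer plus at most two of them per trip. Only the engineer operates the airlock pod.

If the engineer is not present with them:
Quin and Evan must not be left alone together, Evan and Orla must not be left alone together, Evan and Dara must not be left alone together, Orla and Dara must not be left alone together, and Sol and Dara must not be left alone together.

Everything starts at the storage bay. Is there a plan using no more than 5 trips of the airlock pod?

No

Counting alone: the engineer can take at most 2 across per trip to the lab module, so moving all 5 needs at least 3 loaded trips out, with a return between consecutive ones — at least 5 crossings.
The safety rule pushes this higher. Following every safe sequence of crossings, the most of the 5 that can be at the lab module as the airlock pod arrives there on crossing 5 is 4 — never all 5.
So the move cannot be finished within 5 crossings. (The shortest complete plan takes 7:)
1. Engineer goes to the lab module with Dara and Evan.  [the storage bay: Orla, Quin, Sol | the lab module: Dara, Evan]
2. Engineer goes back to the storage bay with Evan.  [the storage bay: Evan, Orla, Quin, Sol | the lab module: Dara]
3. Engineer goes to the lab module with Orla and Quin.  [the storage bay: Evan, Sol | the lab module: Dara, Orla, Quin]
4. Engineer goes back to the storage bay with Orla.  [the storage bay: Evan, Orla, Sol | the lab module: Dara, Quin]
5. Engineer goes to the lab module with Orla and Sol.  [the storage bay: Evan | the lab module: Dara, Orla, Quin, Sol]
6. Engineer goes back to the storage bay with Dara.  [the storage bay: Dara, Evan | the lab module: Orla, Quin, Sol]
7. Engineer goes to the lab module with Dara and Evan.  [the storage bay: — | the lab module: Dara, Evan, Orla, Quin, Sol]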